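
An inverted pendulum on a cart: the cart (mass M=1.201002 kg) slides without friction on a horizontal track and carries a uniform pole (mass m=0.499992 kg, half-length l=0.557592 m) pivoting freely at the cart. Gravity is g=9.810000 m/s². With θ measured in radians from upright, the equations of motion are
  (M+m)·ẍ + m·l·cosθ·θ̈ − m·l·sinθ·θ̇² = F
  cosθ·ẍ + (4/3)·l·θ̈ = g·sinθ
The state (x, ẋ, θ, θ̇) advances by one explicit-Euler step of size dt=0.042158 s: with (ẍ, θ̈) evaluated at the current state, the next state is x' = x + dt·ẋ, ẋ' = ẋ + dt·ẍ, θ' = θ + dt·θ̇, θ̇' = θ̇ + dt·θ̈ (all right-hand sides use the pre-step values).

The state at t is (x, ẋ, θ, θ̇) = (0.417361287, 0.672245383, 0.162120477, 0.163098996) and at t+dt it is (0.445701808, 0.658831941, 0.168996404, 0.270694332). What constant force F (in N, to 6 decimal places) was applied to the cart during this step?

F = 0.159796 N

ẍ = (ẋ'−ẋ)/dt = (0.658831941−0.672245383)/0.042158 = -0.318171
θ̈ = (θ̇'−θ̇)/dt = (0.270694332−0.163098996)/0.042158 = 2.552193
sinθ=0.161411, cosθ=0.986887
F = (M+m)·ẍ + m·l·cosθ·θ̈ − m·l·sinθ·θ̇² = -0.541207 + 0.702200 − 0.001197 = 0.159796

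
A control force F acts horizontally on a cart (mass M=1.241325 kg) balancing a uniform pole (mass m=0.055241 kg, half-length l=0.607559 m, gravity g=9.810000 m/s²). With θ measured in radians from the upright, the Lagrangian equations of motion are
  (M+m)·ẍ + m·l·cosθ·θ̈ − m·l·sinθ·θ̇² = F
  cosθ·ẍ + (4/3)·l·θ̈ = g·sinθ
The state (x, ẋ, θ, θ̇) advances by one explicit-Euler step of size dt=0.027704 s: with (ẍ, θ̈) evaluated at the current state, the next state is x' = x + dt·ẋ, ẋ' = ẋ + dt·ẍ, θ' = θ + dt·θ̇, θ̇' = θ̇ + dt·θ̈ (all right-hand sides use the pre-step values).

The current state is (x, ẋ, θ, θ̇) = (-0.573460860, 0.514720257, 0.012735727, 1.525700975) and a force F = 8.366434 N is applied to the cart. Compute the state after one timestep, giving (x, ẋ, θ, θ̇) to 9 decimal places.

sinθ=0.012735383, cosθ=0.999918902
temp = (F + m·l·θ̇²·sinθ)/(M+m) = (8.366434 + 0.000994949)/1.296566 = 6.453531057
θ̈ = (g·sinθ − cosθ·temp)/(l·(4/3 − m·cos²θ/(M+m))) = -8.069490271
ẍ = temp − m·l·θ̈·cosθ/(M+m) = 6.662396332
Euler: x'=-0.573460860+0.027704·0.514720257=-0.559201050, ẋ'=0.514720257+0.027704·6.662396332=0.699295285
       θ'=0.012735727+0.027704·1.525700975=0.055003747, θ̇'=1.525700975+0.027704·-8.069490271=1.302143817

(-0.559201050, 0.699295285, 0.055003747, 1.302143817)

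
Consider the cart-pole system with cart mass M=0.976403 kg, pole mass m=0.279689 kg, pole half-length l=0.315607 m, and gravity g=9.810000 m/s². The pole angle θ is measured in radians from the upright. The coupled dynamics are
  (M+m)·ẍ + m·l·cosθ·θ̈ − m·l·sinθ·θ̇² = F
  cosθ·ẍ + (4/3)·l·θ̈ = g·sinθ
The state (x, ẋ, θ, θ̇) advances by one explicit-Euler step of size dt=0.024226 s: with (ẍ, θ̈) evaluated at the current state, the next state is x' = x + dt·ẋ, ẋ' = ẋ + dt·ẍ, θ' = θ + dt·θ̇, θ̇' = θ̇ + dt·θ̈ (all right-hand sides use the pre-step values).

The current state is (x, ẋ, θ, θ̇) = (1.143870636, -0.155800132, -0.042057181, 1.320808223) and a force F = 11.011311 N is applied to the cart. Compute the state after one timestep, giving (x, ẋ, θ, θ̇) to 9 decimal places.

(1.140096222, 0.100909873, -0.010059281, 0.687563612)

sinθ=-0.042044784, cosθ=0.999115727
temp = (F + m·l·θ̇²·sinθ)/(M+m) = (11.011311 + -0.006474611)/1.256092 = 8.761170670
θ̈ = (g·sinθ − cosθ·temp)/(l·(4/3 − m·cos²θ/(M+m))) = -26.139049415
ẍ = temp − m·l·θ̈·cosθ/(M+m) = 10.596466799
Euler: x'=1.143870636+0.024226·-0.155800132=1.140096222, ẋ'=-0.155800132+0.024226·10.596466799=0.100909873
       θ'=-0.042057181+0.024226·1.320808223=-0.010059281, θ̇'=1.320808223+0.024226·-26.139049415=0.687563612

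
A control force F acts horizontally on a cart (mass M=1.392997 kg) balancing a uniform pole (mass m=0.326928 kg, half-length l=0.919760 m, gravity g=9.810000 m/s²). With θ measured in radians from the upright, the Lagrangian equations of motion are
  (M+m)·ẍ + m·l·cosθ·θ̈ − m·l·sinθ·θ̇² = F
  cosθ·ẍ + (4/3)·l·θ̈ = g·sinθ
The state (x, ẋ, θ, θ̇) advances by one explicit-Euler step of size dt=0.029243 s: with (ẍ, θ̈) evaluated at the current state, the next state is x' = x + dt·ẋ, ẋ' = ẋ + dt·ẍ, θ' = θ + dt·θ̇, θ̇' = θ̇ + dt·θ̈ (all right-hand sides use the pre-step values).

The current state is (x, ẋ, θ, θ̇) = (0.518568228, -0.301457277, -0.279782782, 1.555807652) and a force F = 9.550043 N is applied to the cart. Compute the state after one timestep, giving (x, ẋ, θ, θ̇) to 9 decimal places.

sinθ=-0.276146884, cosθ=0.961115445
temp = (F + m·l·θ̇²·sinθ)/(M+m) = (9.550043 + -0.200991915)/1.719925 = 5.435731840
θ̈ = (g·sinθ − cosθ·temp)/(l·(4/3 − m·cos²θ/(M+m))) = -7.450232155
ẍ = temp − m·l·θ̈·cosθ/(M+m) = 6.687611228
Euler: x'=0.518568228+0.029243·-0.301457277=0.509752713, ẋ'=-0.301457277+0.029243·6.687611228=-0.105891462
       θ'=-0.279782782+0.029243·1.555807652=-0.234286299, θ̇'=1.555807652+0.029243·-7.450232155=1.337940513

(0.509752713, -0.105891462, -0.234286299, 1.337940513)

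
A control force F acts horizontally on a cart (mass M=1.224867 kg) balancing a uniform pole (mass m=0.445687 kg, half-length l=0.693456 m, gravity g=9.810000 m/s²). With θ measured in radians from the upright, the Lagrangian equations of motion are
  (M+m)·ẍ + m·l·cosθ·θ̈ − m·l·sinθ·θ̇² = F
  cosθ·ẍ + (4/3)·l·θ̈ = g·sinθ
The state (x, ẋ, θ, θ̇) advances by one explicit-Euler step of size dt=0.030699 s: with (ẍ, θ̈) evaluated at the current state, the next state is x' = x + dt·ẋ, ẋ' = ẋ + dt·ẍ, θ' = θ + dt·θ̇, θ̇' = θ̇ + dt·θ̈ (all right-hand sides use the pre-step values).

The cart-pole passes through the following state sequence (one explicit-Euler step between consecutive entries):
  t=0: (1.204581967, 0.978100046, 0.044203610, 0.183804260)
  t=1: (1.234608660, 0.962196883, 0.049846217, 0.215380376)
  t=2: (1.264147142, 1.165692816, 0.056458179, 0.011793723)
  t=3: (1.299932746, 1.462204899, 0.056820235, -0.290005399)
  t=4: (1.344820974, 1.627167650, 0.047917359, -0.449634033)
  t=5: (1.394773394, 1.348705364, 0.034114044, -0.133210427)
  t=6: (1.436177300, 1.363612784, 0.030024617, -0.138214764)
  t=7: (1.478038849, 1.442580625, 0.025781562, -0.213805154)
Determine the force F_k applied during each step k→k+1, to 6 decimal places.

F_0 = -0.548283 N
F_1 = 9.025890 N
F_2 = 13.101816 N
F_3 = 7.370858 N
F_4 = -11.974174 N
F_5 = 0.760681 N
F_6 = 3.536364 N

step 0→1:
  ẍ = (ẋ'−ẋ)/dt = (0.962196883−0.978100046)/0.030699 = -0.518035
  θ̈ = (θ̇'−θ̇)/dt = (0.215380376−0.183804260)/0.030699 = 1.028571
  sinθ=0.044189, cosθ=0.999023
  F = (M+m)·ẍ + m·l·cosθ·θ̈ − m·l·sinθ·θ̇² = -0.865406 + 0.317584 − 0.000461 = -0.548283
step 1→2:
  ẍ = (ẋ'−ẋ)/dt = (1.165692816−0.962196883)/0.030699 = 6.628748
  θ̈ = (θ̇'−θ̇)/dt = (0.011793723−0.215380376)/0.030699 = -6.631703
  sinθ=0.049826, cosθ=0.998758
  F = (M+m)·ẍ + m·l·cosθ·θ̈ − m·l·sinθ·θ̇² = 11.073681 + -2.047077 − 0.000714 = 9.025890
step 2→3:
  ẍ = (ẋ'−ẋ)/dt = (1.462204899−1.165692816)/0.030699 = 9.658689
  θ̈ = (θ̇'−θ̇)/dt = (-0.290005399−0.011793723)/0.030699 = -9.830911
  sinθ=0.056428, cosθ=0.998407
  F = (M+m)·ẍ + m·l·cosθ·θ̈ − m·l·sinθ·θ̇² = 16.135361 + -3.033543 − 0.000002 = 13.101816
step 3→4:
  ẍ = (ẋ'−ẋ)/dt = (1.627167650−1.462204899)/0.030699 = 5.373555
  θ̈ = (θ̇'−θ̇)/dt = (-0.449634033−-0.290005399)/0.030699 = -5.199799
  sinθ=0.056790, cosθ=0.998386
  F = (M+m)·ẍ + m·l·cosθ·θ̈ − m·l·sinθ·θ̇² = 8.976813 + -1.604479 − 0.001476 = 7.370858
step 4→5:
  ẍ = (ẋ'−ẋ)/dt = (1.348705364−1.627167650)/0.030699 = -9.070728
  θ̈ = (θ̇'−θ̇)/dt = (-0.133210427−-0.449634033)/0.030699 = 10.307294
  sinθ=0.047899, cosθ=0.998852
  F = (M+m)·ẍ + m·l·cosθ·θ̈ − m·l·sinθ·θ̇² = -15.153141 + 3.181960 − 0.002993 = -11.974174
step 5→6:
  ẍ = (ẋ'−ẋ)/dt = (1.363612784−1.348705364)/0.030699 = 0.485600
  θ̈ = (θ̇'−θ̇)/dt = (-0.138214764−-0.133210427)/0.030699 = -0.163013
  sinθ=0.034107, cosθ=0.999418
  F = (M+m)·ẍ + m·l·cosθ·θ̈ − m·l·sinθ·θ̇² = 0.811220 + -0.050352 − 0.000187 = 0.760681
step 6→7:
  ẍ = (ẋ'−ẋ)/dt = (1.442580625−1.363612784)/0.030699 = 2.572326
  θ̈ = (θ̇'−θ̇)/dt = (-0.213805154−-0.138214764)/0.030699 = -2.462308
  sinθ=0.030020, cosθ=0.999549
  F = (M+m)·ẍ + m·l·cosθ·θ̈ − m·l·sinθ·θ̇² = 4.297210 + -0.760669 − 0.000177 = 3.536364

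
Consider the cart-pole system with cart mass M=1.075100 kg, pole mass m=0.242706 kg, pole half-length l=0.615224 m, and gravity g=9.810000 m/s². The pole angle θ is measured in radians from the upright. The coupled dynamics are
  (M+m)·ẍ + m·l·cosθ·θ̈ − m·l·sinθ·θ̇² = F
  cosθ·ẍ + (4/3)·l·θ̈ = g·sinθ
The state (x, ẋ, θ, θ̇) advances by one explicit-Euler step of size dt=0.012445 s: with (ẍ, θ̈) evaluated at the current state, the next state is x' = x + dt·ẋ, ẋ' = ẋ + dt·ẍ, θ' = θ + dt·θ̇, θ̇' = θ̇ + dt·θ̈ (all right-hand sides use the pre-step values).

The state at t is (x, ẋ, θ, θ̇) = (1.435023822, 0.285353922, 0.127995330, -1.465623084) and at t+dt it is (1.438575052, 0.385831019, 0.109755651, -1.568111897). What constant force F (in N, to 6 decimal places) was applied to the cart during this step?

ẍ = (ẋ'−ẋ)/dt = (0.385831019−0.285353922)/0.012445 = 8.073692
θ̈ = (θ̇'−θ̇)/dt = (-1.568111897−-1.465623084)/0.012445 = -8.235341
sinθ=0.127646, cosθ=0.991820
F = (M+m)·ẍ + m·l·cosθ·θ̈ − m·l·sinθ·θ̇² = 10.639560 + -1.219630 − 0.040942 = 9.378988

F = 9.378988 N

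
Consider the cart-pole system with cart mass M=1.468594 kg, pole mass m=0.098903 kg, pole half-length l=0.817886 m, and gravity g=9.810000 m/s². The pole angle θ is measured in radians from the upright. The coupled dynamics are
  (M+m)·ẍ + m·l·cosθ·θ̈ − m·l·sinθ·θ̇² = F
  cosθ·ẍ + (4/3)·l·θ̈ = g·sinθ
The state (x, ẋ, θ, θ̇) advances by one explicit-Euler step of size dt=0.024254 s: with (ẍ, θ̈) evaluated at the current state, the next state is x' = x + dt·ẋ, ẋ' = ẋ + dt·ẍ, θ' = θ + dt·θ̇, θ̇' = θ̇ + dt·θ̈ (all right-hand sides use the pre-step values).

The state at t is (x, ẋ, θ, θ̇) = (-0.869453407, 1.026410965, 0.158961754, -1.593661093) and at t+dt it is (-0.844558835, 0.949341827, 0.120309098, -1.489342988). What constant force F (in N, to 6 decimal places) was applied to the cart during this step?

F = -4.669842 N

ẍ = (ẋ'−ẋ)/dt = (0.949341827−1.026410965)/0.024254 = -3.177585
θ̈ = (θ̇'−θ̇)/dt = (-1.489342988−-1.593661093)/0.024254 = 4.301068
sinθ=0.158293, cosθ=0.987392
F = (M+m)·ẍ + m·l·cosθ·θ̈ − m·l·sinθ·θ̇² = -4.980854 + 0.343533 − 0.032520 = -4.669842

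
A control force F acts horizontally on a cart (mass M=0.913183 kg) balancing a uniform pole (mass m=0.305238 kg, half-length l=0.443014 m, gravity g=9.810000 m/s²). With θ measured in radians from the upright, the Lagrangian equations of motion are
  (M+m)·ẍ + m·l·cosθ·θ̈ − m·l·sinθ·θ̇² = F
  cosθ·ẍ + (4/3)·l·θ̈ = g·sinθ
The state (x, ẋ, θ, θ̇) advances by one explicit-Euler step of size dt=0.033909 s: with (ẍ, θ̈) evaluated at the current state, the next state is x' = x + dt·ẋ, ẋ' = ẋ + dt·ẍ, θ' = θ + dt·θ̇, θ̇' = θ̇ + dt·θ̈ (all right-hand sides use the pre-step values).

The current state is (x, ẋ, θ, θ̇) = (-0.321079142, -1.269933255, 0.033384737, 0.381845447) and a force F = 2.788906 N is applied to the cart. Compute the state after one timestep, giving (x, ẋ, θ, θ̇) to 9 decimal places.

sinθ=0.033378536, cosθ=0.999442781
temp = (F + m·l·θ̇²·sinθ)/(M+m) = (2.788906 + 0.000658110)/1.218421 = 2.289491161
θ̈ = (g·sinθ − cosθ·temp)/(l·(4/3 − m·cos²θ/(M+m))) = -4.086427910
ẍ = temp − m·l·θ̈·cosθ/(M+m) = 2.742764789
Euler: x'=-0.321079142+0.033909·-1.269933255=-0.364141309, ẋ'=-1.269933255+0.033909·2.742764789=-1.176928844
       θ'=0.033384737+0.033909·0.381845447=0.046332734, θ̇'=0.381845447+0.033909·-4.086427910=0.243278763

(-0.364141309, -1.176928844, 0.046332734, 0.243278763)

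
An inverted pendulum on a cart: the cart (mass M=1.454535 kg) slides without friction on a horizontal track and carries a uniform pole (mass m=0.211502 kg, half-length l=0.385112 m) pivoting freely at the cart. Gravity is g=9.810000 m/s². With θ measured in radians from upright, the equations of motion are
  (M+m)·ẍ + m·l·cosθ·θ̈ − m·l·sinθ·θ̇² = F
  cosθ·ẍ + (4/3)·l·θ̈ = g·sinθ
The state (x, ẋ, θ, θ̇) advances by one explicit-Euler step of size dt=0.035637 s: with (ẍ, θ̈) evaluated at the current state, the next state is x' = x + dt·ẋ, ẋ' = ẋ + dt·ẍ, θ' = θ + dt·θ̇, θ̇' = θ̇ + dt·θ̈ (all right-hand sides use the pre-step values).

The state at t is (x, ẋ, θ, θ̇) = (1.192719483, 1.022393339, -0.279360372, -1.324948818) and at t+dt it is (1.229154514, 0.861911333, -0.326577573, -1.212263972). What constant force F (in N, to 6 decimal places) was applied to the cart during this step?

ẍ = (ẋ'−ẋ)/dt = (0.861911333−1.022393339)/0.035637 = -4.503241
θ̈ = (θ̇'−θ̇)/dt = (-1.212263972−-1.324948818)/0.035637 = 3.162018
sinθ=-0.275741, cosθ=0.961232
F = (M+m)·ẍ + m·l·cosθ·θ̈ − m·l·sinθ·θ̇² = -7.502566 + 0.247568 − -0.039428 = -7.215571

F = -7.215571 N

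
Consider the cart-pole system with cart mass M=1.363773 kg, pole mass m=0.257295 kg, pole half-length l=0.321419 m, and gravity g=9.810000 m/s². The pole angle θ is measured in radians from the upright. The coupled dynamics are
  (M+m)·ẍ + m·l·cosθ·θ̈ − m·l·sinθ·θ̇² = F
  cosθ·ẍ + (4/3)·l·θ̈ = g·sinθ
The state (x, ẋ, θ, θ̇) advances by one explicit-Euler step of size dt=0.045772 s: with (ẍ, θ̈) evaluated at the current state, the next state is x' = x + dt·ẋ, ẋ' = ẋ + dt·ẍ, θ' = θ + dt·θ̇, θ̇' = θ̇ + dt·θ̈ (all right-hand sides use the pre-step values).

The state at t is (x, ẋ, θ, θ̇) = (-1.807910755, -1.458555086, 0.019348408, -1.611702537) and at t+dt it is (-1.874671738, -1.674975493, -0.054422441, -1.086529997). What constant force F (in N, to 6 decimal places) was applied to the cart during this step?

F = -6.720245 N

ẍ = (ẋ'−ẋ)/dt = (-1.674975493−-1.458555086)/0.045772 = -4.728227
θ̈ = (θ̇'−θ̇)/dt = (-1.086529997−-1.611702537)/0.045772 = 11.473664
sinθ=0.019347, cosθ=0.999813
F = (M+m)·ẍ + m·l·cosθ·θ̈ − m·l·sinθ·θ̇² = -7.664778 + 0.948689 − 0.004156 = -6.720245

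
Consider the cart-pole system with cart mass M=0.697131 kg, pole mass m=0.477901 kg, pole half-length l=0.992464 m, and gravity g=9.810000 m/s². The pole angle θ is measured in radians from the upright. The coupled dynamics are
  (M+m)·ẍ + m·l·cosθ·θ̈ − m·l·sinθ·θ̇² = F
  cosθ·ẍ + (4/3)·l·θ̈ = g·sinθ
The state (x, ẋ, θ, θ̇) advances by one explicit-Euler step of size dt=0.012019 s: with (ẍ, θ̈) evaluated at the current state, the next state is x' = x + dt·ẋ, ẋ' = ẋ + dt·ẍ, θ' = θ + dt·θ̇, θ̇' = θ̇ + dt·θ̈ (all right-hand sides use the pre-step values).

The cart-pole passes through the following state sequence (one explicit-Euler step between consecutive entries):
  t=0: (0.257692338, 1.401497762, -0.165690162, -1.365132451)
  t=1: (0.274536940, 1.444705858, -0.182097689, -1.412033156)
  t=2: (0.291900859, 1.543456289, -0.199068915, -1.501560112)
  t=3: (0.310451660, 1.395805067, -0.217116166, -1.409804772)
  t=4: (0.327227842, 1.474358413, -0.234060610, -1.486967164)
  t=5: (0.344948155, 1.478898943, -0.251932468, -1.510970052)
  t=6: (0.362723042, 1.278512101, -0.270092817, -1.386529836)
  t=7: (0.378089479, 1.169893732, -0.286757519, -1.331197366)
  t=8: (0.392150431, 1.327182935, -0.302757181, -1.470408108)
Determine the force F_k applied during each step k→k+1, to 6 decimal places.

F_0 = 2.544533 N
F_1 = 6.351004 N
F_2 = -10.674189 N
F_3 = 4.909271 N
F_4 = -0.234256 N
F_5 = -14.565101 N
F_6 = -8.271337 N
F_7 = 10.345761 N

step 0→1:
  ẍ = (ẋ'−ẋ)/dt = (1.444705858−1.401497762)/0.012019 = 3.594983
  θ̈ = (θ̇'−θ̇)/dt = (-1.412033156−-1.365132451)/0.012019 = -3.902214
  sinθ=-0.164933, cosθ=0.986305
  F = (M+m)·ẍ + m·l·cosθ·θ̈ − m·l·sinθ·θ̇² = 4.224220 + -1.825471 − -0.145784 = 2.544533
step 1→2:
  ẍ = (ẋ'−ẋ)/dt = (1.543456289−1.444705858)/0.012019 = 8.216194
  θ̈ = (θ̇'−θ̇)/dt = (-1.501560112−-1.412033156)/0.012019 = -7.448786
  sinθ=-0.181093, cosθ=0.983466
  F = (M+m)·ẍ + m·l·cosθ·θ̈ − m·l·sinθ·θ̇² = 9.654290 + -3.474542 − -0.171255 = 6.351004
step 2→3:
  ẍ = (ẋ'−ẋ)/dt = (1.395805067−1.543456289)/0.012019 = -12.284818
  θ̈ = (θ̇'−θ̇)/dt = (-1.409804772−-1.501560112)/0.012019 = 7.634191
  sinθ=-0.197757, cosθ=0.980251
  F = (M+m)·ẍ + m·l·cosθ·θ̈ − m·l·sinθ·θ̇² = -14.435054 + 3.549385 − -0.211480 = -10.674189
step 3→4:
  ẍ = (ẋ'−ẋ)/dt = (1.474358413−1.395805067)/0.012019 = 6.535764
  θ̈ = (θ̇'−θ̇)/dt = (-1.486967164−-1.409804772)/0.012019 = -6.420034
  sinθ=-0.215414, cosθ=0.976523
  F = (M+m)·ẍ + m·l·cosθ·θ̈ − m·l·sinθ·θ̇² = 7.679732 + -2.973531 − -0.203070 = 4.909271
step 4→5:
  ẍ = (ẋ'−ẋ)/dt = (1.478898943−1.474358413)/0.012019 = 0.377779
  θ̈ = (θ̇'−θ̇)/dt = (-1.510970052−-1.486967164)/0.012019 = -1.997079
  sinθ=-0.231929, cosθ=0.972733
  F = (M+m)·ẍ + m·l·cosθ·θ̈ − m·l·sinθ·θ̇² = 0.443903 + -0.921385 − -0.243227 = -0.234256
step 5→6:
  ẍ = (ẋ'−ẋ)/dt = (1.278512101−1.478898943)/0.012019 = -16.672505
  θ̈ = (θ̇'−θ̇)/dt = (-1.386529836−-1.510970052)/0.012019 = 10.353625
  sinθ=-0.249276, cosθ=0.968433
  F = (M+m)·ẍ + m·l·cosθ·θ̈ − m·l·sinθ·θ̇² = -19.590727 + 4.755700 − -0.269926 = -14.565101
step 6→7:
  ẍ = (ẋ'−ẋ)/dt = (1.169893732−1.278512101)/0.012019 = -9.037222
  θ̈ = (θ̇'−θ̇)/dt = (-1.331197366−-1.386529836)/0.012019 = 4.603750
  sinθ=-0.266821, cosθ=0.963746
  F = (M+m)·ẍ + m·l·cosθ·θ̈ − m·l·sinθ·θ̇² = -10.619025 + 2.104394 − -0.243294 = -8.271337
step 7→8:
  ẍ = (ẋ'−ẋ)/dt = (1.327182935−1.169893732)/0.012019 = 13.086713
  θ̈ = (θ̇'−θ̇)/dt = (-1.470408108−-1.331197366)/0.012019 = -11.582556
  sinθ=-0.282844, cosθ=0.959166
  F = (M+m)·ẍ + m·l·cosθ·θ̈ − m·l·sinθ·θ̇² = 15.377306 + -5.269275 − -0.237730 = 10.345761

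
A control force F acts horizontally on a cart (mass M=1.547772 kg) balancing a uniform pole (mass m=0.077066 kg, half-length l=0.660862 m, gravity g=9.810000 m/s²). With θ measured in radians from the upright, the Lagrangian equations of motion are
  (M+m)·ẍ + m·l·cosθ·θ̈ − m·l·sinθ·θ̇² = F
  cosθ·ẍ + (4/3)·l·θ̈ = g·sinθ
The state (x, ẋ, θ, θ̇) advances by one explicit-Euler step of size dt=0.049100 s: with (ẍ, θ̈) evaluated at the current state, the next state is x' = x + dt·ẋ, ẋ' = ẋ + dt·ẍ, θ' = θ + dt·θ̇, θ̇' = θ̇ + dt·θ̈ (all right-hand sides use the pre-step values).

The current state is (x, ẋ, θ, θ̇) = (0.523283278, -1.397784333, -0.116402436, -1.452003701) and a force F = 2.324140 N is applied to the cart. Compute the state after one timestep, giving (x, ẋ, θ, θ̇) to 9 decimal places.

sinθ=-0.116139748, cosθ=0.993232883
temp = (F + m·l·θ̇²·sinθ)/(M+m) = (2.324140 + -0.012470674)/1.624838 = 1.422707572
θ̈ = (g·sinθ − cosθ·temp)/(l·(4/3 − m·cos²θ/(M+m))) = -3.002032949
ẍ = temp − m·l·θ̈·cosθ/(M+m) = 1.516168497
Euler: x'=0.523283278+0.049100·-1.397784333=0.454652067, ẋ'=-1.397784333+0.049100·1.516168497=-1.323340460
       θ'=-0.116402436+0.049100·-1.452003701=-0.187695818, θ̇'=-1.452003701+0.049100·-3.002032949=-1.599403519

(0.454652067, -1.323340460, -0.187695818, -1.599403519)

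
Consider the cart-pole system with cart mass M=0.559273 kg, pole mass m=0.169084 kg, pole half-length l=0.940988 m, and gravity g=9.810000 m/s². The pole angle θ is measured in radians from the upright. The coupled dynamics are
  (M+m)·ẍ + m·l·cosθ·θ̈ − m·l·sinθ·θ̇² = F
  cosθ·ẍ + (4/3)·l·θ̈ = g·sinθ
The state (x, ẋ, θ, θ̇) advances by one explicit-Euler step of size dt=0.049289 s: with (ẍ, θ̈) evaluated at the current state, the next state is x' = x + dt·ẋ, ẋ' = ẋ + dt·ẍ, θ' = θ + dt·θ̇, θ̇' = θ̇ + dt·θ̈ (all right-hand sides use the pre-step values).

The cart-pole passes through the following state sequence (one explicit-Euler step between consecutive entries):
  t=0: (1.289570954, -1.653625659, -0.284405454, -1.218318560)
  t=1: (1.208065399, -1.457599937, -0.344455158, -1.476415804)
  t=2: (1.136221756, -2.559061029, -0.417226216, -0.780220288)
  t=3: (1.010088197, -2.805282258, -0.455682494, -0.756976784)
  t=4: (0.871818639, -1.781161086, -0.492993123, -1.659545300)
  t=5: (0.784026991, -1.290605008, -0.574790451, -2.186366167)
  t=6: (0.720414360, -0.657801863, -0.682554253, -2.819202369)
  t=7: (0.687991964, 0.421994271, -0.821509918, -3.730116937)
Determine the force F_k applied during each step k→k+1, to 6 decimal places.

F_0 = 2.163314 N
F_1 = -14.044150 N
F_2 = -3.530636 N
F_3 = 12.557620 N
F_4 = 5.958378 N
F_5 = 8.050046 N
F_6 = 14.472411 N

step 0→1:
  ẍ = (ẋ'−ẋ)/dt = (-1.457599937−-1.653625659)/0.049289 = 3.977068
  θ̈ = (θ̇'−θ̇)/dt = (-1.476415804−-1.218318560)/0.049289 = -5.236407
  sinθ=-0.280587, cosθ=0.959829
  F = (M+m)·ẍ + m·l·cosθ·θ̈ − m·l·sinθ·θ̇² = 2.896726 + -0.799675 − -0.066264 = 2.163314
step 1→2:
  ẍ = (ẋ'−ẋ)/dt = (-2.559061029−-1.457599937)/0.049289 = -22.346996
  θ̈ = (θ̇'−θ̇)/dt = (-0.780220288−-1.476415804)/0.049289 = 14.124764
  sinθ=-0.337684, cosθ=0.941260
  F = (M+m)·ẍ + m·l·cosθ·θ̈ − m·l·sinθ·θ̇² = -16.276591 + 2.115326 − -0.117115 = -14.044150
step 2→3:
  ẍ = (ẋ'−ẋ)/dt = (-2.805282258−-2.559061029)/0.049289 = -4.995460
  θ̈ = (θ̇'−θ̇)/dt = (-0.756976784−-0.780220288)/0.049289 = 0.471576
  sinθ=-0.405226, cosθ=0.914216
  F = (M+m)·ẍ + m·l·cosθ·θ̈ − m·l·sinθ·θ̇² = -3.638478 + 0.068594 − -0.039248 = -3.530636
step 3→4:
  ẍ = (ẋ'−ẋ)/dt = (-1.781161086−-2.805282258)/0.049289 = 20.777885
  θ̈ = (θ̇'−θ̇)/dt = (-1.659545300−-0.756976784)/0.049289 = -18.311764
  sinθ=-0.440075, cosθ=0.897961
  F = (M+m)·ẍ + m·l·cosθ·θ̈ − m·l·sinθ·θ̇² = 15.133718 + -2.616220 − -0.040122 = 12.557620
step 4→5:
  ẍ = (ẋ'−ẋ)/dt = (-1.290605008−-1.781161086)/0.049289 = 9.952648
  θ̈ = (θ̇'−θ̇)/dt = (-2.186366167−-1.659545300)/0.049289 = -10.688406
  sinθ=-0.473265, cosθ=0.880920
  F = (M+m)·ẍ + m·l·cosθ·θ̈ − m·l·sinθ·θ̇² = 7.249081 + -1.498084 − -0.207381 = 5.958378
step 5→6:
  ẍ = (ẋ'−ẋ)/dt = (-0.657801863−-1.290605008)/0.049289 = 12.838628
  θ̈ = (θ̇'−θ̇)/dt = (-2.819202369−-2.186366167)/0.049289 = -12.839299
  sinθ=-0.543659, cosθ=0.839306
  F = (M+m)·ẍ + m·l·cosθ·θ̈ − m·l·sinθ·θ̇² = 9.351105 + -1.714543 − -0.413484 = 8.050046
step 6→7:
  ẍ = (ẋ'−ẋ)/dt = (0.421994271−-0.657801863)/0.049289 = 21.907447
  θ̈ = (θ̇'−θ̇)/dt = (-3.730116937−-2.819202369)/0.049289 = -18.481092
  sinθ=-0.630777, cosθ=0.775964
  F = (M+m)·ẍ + m·l·cosθ·θ̈ − m·l·sinθ·θ̇² = 15.956442 + -2.281686 − -0.797655 = 14.472411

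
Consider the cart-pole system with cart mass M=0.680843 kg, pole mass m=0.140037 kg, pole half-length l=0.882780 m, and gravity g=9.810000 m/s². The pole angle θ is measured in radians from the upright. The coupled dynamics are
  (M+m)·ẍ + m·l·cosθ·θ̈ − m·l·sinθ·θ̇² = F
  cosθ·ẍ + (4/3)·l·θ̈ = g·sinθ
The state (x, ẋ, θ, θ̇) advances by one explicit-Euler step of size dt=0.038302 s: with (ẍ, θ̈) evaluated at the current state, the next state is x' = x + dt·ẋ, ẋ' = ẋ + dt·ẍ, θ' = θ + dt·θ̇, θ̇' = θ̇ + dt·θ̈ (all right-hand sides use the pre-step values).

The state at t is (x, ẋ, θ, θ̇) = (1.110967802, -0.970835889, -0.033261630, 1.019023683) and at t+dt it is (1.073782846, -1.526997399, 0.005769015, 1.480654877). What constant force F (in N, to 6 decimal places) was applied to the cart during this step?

ẍ = (ẋ'−ẋ)/dt = (-1.526997399−-0.970835889)/0.038302 = -14.520430
θ̈ = (θ̇'−θ̇)/dt = (1.480654877−1.019023683)/0.038302 = 12.052404
sinθ=-0.033255, cosθ=0.999447
F = (M+m)·ẍ + m·l·cosθ·θ̈ − m·l·sinθ·θ̇² = -11.919531 + 1.489117 − -0.004269 = -10.426145

F = -10.426145 N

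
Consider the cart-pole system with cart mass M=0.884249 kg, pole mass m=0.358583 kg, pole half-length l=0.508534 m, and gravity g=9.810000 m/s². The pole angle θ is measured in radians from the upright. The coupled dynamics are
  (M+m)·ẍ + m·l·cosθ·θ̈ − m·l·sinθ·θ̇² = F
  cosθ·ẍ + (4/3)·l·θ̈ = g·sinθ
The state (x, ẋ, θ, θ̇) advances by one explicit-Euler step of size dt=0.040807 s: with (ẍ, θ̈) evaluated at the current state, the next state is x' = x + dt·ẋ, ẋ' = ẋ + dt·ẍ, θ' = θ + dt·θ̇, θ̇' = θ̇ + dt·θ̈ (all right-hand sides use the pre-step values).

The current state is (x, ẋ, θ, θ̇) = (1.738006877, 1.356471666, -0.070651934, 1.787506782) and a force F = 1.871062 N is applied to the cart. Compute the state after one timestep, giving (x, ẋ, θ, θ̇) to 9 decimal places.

sinθ=-0.070593170, cosθ=0.997505190
temp = (F + m·l·θ̇²·sinθ)/(M+m) = (1.871062 + -0.041130858)/1.242832 = 1.472388176
θ̈ = (g·sinθ − cosθ·temp)/(l·(4/3 − m·cos²θ/(M+m))) = -4.062058645
ẍ = temp − m·l·θ̈·cosθ/(M+m) = 2.066897428
Euler: x'=1.738006877+0.040807·1.356471666=1.793360416, ẋ'=1.356471666+0.040807·2.066897428=1.440815549
       θ'=-0.070651934+0.040807·1.787506782=0.002290855, θ̇'=1.787506782+0.040807·-4.062058645=1.621746355

(1.793360416, 1.440815549, 0.002290855, 1.621746355)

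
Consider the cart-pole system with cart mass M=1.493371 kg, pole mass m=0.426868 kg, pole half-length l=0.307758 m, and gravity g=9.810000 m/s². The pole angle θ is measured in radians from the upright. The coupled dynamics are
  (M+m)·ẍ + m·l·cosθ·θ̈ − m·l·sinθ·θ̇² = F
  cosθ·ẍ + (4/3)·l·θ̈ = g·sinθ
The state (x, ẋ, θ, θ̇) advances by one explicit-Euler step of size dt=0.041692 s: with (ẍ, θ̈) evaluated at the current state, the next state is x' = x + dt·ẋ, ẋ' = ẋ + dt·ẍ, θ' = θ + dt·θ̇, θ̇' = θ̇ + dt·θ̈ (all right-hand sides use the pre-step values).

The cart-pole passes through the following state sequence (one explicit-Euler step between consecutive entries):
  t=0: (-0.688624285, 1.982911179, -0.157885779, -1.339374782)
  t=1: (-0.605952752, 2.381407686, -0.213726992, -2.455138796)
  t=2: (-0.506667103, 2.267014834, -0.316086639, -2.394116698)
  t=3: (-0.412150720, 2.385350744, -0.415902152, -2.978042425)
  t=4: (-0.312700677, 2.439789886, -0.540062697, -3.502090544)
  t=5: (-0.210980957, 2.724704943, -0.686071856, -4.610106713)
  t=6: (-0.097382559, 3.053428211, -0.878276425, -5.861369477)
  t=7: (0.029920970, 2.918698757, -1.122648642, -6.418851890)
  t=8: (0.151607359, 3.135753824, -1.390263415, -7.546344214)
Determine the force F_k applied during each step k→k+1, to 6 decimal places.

F_0 = 14.918843 N
F_1 = -4.912810 N
F_2 = 3.935548 N
F_3 = 1.467549 N
F_4 = 10.956551 N
F_5 = 13.858365 N
F_6 = -3.853237 N
F_7 = 13.335916 N

step 0→1:
  ẍ = (ẋ'−ẋ)/dt = (2.381407686−1.982911179)/0.041692 = 9.558105
  θ̈ = (θ̇'−θ̇)/dt = (-2.455138796−-1.339374782)/0.041692 = -26.762065
  sinθ=-0.157231, cosθ=0.987562
  F = (M+m)·ẍ + m·l·cosθ·θ̈ − m·l·sinθ·θ̇² = 18.353846 + -3.472057 − -0.037055 = 14.918843
step 1→2:
  ẍ = (ẋ'−ẋ)/dt = (2.267014834−2.381407686)/0.041692 = -2.743760
  θ̈ = (θ̇'−θ̇)/dt = (-2.394116698−-2.455138796)/0.041692 = 1.463640
  sinθ=-0.212104, cosθ=0.977247
  F = (M+m)·ẍ + m·l·cosθ·θ̈ − m·l·sinθ·θ̇² = -5.268675 + 0.187906 − -0.167959 = -4.912810
step 2→3:
  ẍ = (ẋ'−ẋ)/dt = (2.385350744−2.267014834)/0.041692 = 2.838336
  θ̈ = (θ̇'−θ̇)/dt = (-2.978042425−-2.394116698)/0.041692 = -14.005702
  sinθ=-0.310849, cosθ=0.950459
  F = (M+m)·ẍ + m·l·cosθ·θ̈ − m·l·sinθ·θ̇² = 5.450284 + -1.748805 − -0.234069 = 3.935548
step 3→4:
  ẍ = (ẋ'−ẋ)/dt = (2.439789886−2.385350744)/0.041692 = 1.305746
  θ̈ = (θ̇'−θ̇)/dt = (-3.502090544−-2.978042425)/0.041692 = -12.569513
  sinθ=-0.404015, cosθ=0.914752
  F = (M+m)·ẍ + m·l·cosθ·θ̈ − m·l·sinθ·θ̇² = 2.507343 + -1.510514 − -0.470720 = 1.467549
step 4→5:
  ẍ = (ẋ'−ẋ)/dt = (2.724704943−2.439789886)/0.041692 = 6.833806
  θ̈ = (θ̇'−θ̇)/dt = (-4.610106713−-3.502090544)/0.041692 = -26.576230
  sinθ=-0.514190, cosθ=0.857676
  F = (M+m)·ẍ + m·l·cosθ·θ̈ − m·l·sinθ·θ̇² = 13.122542 + -2.994469 − -0.828478 = 10.956551
step 5→6:
  ẍ = (ẋ'−ẋ)/dt = (3.053428211−2.724704943)/0.041692 = 7.884565
  θ̈ = (θ̇'−θ̇)/dt = (-5.861369477−-4.610106713)/0.041692 = -30.012059
  sinθ=-0.633503, cosθ=0.773740
  F = (M+m)·ẍ + m·l·cosθ·θ̈ − m·l·sinθ·θ̇² = 15.140248 + -3.050662 − -1.768778 = 13.858365
step 6→7:
  ẍ = (ẋ'−ẋ)/dt = (2.918698757−3.053428211)/0.041692 = -3.231542
  θ̈ = (θ̇'−θ̇)/dt = (-6.418851890−-5.861369477)/0.041692 = -13.371448
  sinθ=-0.769640, cosθ=0.638479
  F = (M+m)·ẍ + m·l·cosθ·θ̈ − m·l·sinθ·θ̇² = -6.205333 + -1.121574 − -3.473670 = -3.853237
step 7→8:
  ẍ = (ẋ'−ẋ)/dt = (3.135753824−2.918698757)/0.041692 = 5.206156
  θ̈ = (θ̇'−θ̇)/dt = (-7.546344214−-6.418851890)/0.041692 = -27.043373
  sinθ=-0.901251, cosθ=0.433297
  F = (M+m)·ẍ + m·l·cosθ·θ̈ − m·l·sinθ·θ̇² = 9.997064 + -1.539393 − -4.878244 = 13.335916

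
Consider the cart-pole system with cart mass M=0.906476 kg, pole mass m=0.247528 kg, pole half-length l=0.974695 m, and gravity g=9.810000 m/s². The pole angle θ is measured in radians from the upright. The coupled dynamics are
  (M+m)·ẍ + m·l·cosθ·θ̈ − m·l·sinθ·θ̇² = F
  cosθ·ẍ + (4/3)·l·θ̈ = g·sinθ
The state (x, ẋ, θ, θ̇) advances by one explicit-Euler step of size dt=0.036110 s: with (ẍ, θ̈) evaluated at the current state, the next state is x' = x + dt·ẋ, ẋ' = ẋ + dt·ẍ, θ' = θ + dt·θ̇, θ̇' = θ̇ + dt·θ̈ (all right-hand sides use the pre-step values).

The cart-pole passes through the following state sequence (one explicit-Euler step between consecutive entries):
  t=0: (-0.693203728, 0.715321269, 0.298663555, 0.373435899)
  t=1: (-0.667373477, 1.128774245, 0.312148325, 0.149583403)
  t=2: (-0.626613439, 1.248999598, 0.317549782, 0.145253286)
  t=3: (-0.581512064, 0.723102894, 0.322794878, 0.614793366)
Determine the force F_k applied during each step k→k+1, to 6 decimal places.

step 0→1:
  ẍ = (ẋ'−ẋ)/dt = (1.128774245−0.715321269)/0.036110 = 11.449819
  θ̈ = (θ̇'−θ̇)/dt = (0.149583403−0.373435899)/0.036110 = -6.199183
  sinθ=0.294243, cosθ=0.955731
  F = (M+m)·ẍ + m·l·cosθ·θ̈ − m·l·sinθ·θ̇² = 13.213137 + -1.429430 − 0.009900 = 11.773807
step 1→2:
  ẍ = (ẋ'−ẋ)/dt = (1.248999598−1.128774245)/0.036110 = 3.329420
  θ̈ = (θ̇'−θ̇)/dt = (0.145253286−0.149583403)/0.036110 = -0.119915
  sinθ=0.307104, cosθ=0.951676
  F = (M+m)·ẍ + m·l·cosθ·θ̈ − m·l·sinθ·θ̇² = 3.842164 + -0.027533 − 0.001658 = 3.812973
step 2→3:
  ẍ = (ẋ'−ẋ)/dt = (0.723102894−1.248999598)/0.036110 = -14.563741
  θ̈ = (θ̇'−θ̇)/dt = (0.614793366−0.145253286)/0.036110 = 13.003048
  sinθ=0.312240, cosθ=0.950003
  F = (M+m)·ẍ + m·l·cosθ·θ̈ − m·l·sinθ·θ̇² = -16.806616 + 2.980323 − 0.001589 = -13.827882

F_0 = 11.773807 N
F_1 = 3.812973 N
F_2 = -13.827882 N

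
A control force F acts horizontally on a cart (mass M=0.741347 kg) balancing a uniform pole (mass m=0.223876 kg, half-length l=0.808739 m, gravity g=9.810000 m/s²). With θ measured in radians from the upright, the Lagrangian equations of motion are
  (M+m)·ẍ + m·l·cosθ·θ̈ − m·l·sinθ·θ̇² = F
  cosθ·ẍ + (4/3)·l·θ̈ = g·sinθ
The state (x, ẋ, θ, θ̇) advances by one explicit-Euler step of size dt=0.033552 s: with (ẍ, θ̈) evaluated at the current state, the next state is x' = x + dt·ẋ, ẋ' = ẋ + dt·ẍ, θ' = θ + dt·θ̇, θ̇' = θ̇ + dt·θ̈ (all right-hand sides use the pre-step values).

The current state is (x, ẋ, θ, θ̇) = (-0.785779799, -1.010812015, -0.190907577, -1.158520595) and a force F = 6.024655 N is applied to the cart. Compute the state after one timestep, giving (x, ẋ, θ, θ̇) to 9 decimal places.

(-0.819694564, -0.748304701, -0.229778260, -1.455458327)

sinθ=-0.189750062, cosθ=0.981832427
temp = (F + m·l·θ̇²·sinθ)/(M+m) = (6.024655 + -0.046111088)/0.965223 = 6.193950944
θ̈ = (g·sinθ − cosθ·temp)/(l·(4/3 − m·cos²θ/(M+m))) = -8.850075478
ẍ = temp − m·l·θ̈·cosθ/(M+m) = 7.823894665
Euler: x'=-0.785779799+0.033552·-1.010812015=-0.819694564, ẋ'=-1.010812015+0.033552·7.823894665=-0.748304701
       θ'=-0.190907577+0.033552·-1.158520595=-0.229778260, θ̇'=-1.158520595+0.033552·-8.850075478=-1.455458327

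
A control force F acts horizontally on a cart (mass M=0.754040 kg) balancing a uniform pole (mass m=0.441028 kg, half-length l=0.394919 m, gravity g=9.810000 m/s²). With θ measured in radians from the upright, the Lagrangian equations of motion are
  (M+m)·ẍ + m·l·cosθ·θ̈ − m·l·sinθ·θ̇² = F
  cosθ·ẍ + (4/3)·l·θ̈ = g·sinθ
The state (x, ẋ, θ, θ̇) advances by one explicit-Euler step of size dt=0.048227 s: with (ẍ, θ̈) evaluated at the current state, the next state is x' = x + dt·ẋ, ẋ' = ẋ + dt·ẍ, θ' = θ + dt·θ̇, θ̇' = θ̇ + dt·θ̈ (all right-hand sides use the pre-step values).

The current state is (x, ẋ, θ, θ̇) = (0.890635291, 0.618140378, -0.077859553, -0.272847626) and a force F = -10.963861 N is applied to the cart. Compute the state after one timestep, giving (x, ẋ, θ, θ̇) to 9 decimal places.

(0.920446347, 0.021731720, -0.091018175, 0.786489492)

sinθ=-0.077780911, cosθ=0.996970476
temp = (F + m·l·θ̇²·sinθ)/(M+m) = (-10.963861 + -0.001008527)/1.195068 = -9.175100937
θ̈ = (g·sinθ − cosθ·temp)/(l·(4/3 − m·cos²θ/(M+m))) = 21.965644106
ẍ = temp − m·l·θ̈·cosθ/(M+m) = -12.366696217
Euler: x'=0.890635291+0.048227·0.618140378=0.920446347, ẋ'=0.618140378+0.048227·-12.366696217=0.021731720
       θ'=-0.077859553+0.048227·-0.272847626=-0.091018175, θ̇'=-0.272847626+0.048227·21.965644106=0.786489492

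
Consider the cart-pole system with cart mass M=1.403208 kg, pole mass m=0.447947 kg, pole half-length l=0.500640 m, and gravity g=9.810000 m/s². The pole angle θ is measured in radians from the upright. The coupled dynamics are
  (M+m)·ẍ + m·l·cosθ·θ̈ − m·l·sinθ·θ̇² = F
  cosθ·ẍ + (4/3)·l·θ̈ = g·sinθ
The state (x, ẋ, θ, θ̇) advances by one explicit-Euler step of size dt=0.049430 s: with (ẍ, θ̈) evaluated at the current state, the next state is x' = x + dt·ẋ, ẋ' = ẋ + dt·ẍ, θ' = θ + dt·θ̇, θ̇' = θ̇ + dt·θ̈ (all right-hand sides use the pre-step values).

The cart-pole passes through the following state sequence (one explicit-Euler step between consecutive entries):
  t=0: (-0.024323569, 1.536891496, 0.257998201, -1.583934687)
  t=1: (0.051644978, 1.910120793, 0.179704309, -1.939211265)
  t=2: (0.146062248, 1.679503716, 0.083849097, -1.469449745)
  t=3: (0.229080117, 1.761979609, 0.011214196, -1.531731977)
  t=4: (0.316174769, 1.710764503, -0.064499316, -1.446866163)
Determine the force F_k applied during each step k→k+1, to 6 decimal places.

F_0 = 12.275380 N
F_1 = -6.690402 N
F_2 = 2.766592 N
F_3 = -1.538902 N

step 0→1:
  ẍ = (ẋ'−ẋ)/dt = (1.910120793−1.536891496)/0.049430 = 7.550663
  θ̈ = (θ̇'−θ̇)/dt = (-1.939211265−-1.583934687)/0.049430 = -7.187469
  sinθ=0.255146, cosθ=0.966903
  F = (M+m)·ẍ + m·l·cosθ·θ̈ − m·l·sinθ·θ̇² = 13.977448 + -1.558515 − 0.143554 = 12.275380
step 1→2:
  ẍ = (ẋ'−ẋ)/dt = (1.679503716−1.910120793)/0.049430 = -4.665529
  θ̈ = (θ̇'−θ̇)/dt = (-1.469449745−-1.939211265)/0.049430 = 9.503571
  sinθ=0.178739, cosθ=0.983897
  F = (M+m)·ẍ + m·l·cosθ·θ̈ − m·l·sinθ·θ̇² = -8.636617 + 2.096952 − 0.150737 = -6.690402
step 2→3:
  ẍ = (ẋ'−ẋ)/dt = (1.761979609−1.679503716)/0.049430 = 1.668539
  θ̈ = (θ̇'−θ̇)/dt = (-1.531731977−-1.469449745)/0.049430 = -1.260009
  sinθ=0.083751, cosθ=0.996487
  F = (M+m)·ẍ + m·l·cosθ·θ̈ − m·l·sinθ·θ̇² = 3.088725 + -0.281577 − 0.040556 = 2.766592
step 3→4:
  ẍ = (ẋ'−ẋ)/dt = (1.710764503−1.761979609)/0.049430 = -1.036114
  θ̈ = (θ̇'−θ̇)/dt = (-1.446866163−-1.531731977)/0.049430 = 1.716889
  sinθ=0.011214, cosθ=0.999937
  F = (M+m)·ẍ + m·l·cosθ·θ̈ − m·l·sinθ·θ̇² = -1.918007 + 0.385006 − 0.005900 = -1.538902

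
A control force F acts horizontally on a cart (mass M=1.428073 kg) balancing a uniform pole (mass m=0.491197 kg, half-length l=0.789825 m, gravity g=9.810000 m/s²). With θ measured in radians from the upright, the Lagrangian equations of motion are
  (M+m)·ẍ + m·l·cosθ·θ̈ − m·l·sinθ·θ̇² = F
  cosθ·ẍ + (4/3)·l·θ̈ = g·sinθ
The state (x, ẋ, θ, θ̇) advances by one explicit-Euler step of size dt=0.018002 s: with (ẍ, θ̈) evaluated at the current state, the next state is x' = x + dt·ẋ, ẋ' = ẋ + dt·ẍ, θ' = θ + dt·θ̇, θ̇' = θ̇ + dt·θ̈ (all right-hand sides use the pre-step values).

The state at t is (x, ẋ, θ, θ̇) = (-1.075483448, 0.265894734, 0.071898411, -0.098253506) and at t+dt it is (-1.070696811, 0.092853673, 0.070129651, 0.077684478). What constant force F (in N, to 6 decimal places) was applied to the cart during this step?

F = -14.667085 N

ẍ = (ẋ'−ẋ)/dt = (0.092853673−0.265894734)/0.018002 = -9.612324
θ̈ = (θ̇'−θ̇)/dt = (0.077684478−-0.098253506)/0.018002 = 9.773247
sinθ=0.071836, cosθ=0.997416
F = (M+m)·ẍ + m·l·cosθ·θ̈ − m·l·sinθ·θ̇² = -18.448645 + 3.781830 − 0.000269 = -14.667085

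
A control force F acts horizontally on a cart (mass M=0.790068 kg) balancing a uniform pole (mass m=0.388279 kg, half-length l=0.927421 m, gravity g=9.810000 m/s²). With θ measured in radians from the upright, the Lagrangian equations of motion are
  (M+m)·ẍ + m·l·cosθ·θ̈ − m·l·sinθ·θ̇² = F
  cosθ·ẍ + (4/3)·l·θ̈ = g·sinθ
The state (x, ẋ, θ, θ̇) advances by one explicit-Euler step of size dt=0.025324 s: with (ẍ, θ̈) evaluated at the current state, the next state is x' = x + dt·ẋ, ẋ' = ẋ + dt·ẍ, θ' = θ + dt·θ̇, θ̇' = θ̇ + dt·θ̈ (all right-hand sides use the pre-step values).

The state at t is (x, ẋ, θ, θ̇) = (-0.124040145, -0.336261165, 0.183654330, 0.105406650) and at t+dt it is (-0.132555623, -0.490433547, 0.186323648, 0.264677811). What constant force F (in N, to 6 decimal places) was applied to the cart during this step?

ẍ = (ẋ'−ẋ)/dt = (-0.490433547−-0.336261165)/0.025324 = -6.087995
θ̈ = (θ̇'−θ̇)/dt = (0.264677811−0.105406650)/0.025324 = 6.289337
sinθ=0.182624, cosθ=0.983183
F = (M+m)·ẍ + m·l·cosθ·θ̈ − m·l·sinθ·θ̇² = -7.173770 + 2.226691 − 0.000731 = -4.947810

F = -4.947810 N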